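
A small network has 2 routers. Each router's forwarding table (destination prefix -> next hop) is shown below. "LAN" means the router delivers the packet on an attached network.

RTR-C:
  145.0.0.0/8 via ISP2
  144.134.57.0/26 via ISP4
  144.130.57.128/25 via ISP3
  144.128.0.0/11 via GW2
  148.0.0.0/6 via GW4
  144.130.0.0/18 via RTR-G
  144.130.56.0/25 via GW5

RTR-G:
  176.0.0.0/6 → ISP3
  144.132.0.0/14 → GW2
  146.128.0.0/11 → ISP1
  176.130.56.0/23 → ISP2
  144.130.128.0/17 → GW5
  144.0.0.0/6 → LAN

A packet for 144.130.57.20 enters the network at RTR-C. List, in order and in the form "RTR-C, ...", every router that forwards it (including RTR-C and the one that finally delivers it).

At RTR-C: longest match for 144.130.57.20 is 144.130.0.0/18 -> RTR-G
At RTR-G: longest match for 144.130.57.20 is 144.0.0.0/6 -> LAN

RTR-C, RTR-G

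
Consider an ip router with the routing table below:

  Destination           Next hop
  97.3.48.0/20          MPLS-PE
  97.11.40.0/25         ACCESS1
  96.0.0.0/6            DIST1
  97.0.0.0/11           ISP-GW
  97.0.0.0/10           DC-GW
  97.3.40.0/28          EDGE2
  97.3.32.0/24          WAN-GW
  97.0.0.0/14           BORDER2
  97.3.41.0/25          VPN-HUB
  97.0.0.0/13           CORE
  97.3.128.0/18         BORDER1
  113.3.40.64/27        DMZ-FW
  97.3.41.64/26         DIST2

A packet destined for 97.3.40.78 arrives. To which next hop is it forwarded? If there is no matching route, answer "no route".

BORDER2

Routes whose prefix contains 97.3.40.78:
  96.0.0.0/6 (96.0.0.0 - 99.255.255.255) -> DIST1
  97.0.0.0/10 (97.0.0.0 - 97.63.255.255) -> DC-GW
  97.0.0.0/11 (97.0.0.0 - 97.31.255.255) -> ISP-GW
  97.0.0.0/13 (97.0.0.0 - 97.7.255.255) -> CORE
  97.0.0.0/14 (97.0.0.0 - 97.3.255.255) -> BORDER2
More-specific entries that do NOT match:
  97.3.40.0/28 (97.3.40.0 - 97.3.40.15) does not contain 97.3.40.78
  113.3.40.64/27 (113.3.40.64 - 113.3.40.95) does not contain 97.3.40.78
  97.3.41.64/26 (97.3.41.64 - 97.3.41.127) does not contain 97.3.40.78
  97.11.40.0/25 (97.11.40.0 - 97.11.40.127) does not contain 97.3.40.78
  97.3.41.0/25 (97.3.41.0 - 97.3.41.127) does not contain 97.3.40.78
  97.3.32.0/24 (97.3.32.0 - 97.3.32.255) does not contain 97.3.40.78
  97.3.48.0/20 (97.3.48.0 - 97.3.63.255) does not contain 97.3.40.78
  97.3.128.0/18 (97.3.128.0 - 97.3.191.255) does not contain 97.3.40.78
Longest matching prefix is /14 -> next hop BORDER2.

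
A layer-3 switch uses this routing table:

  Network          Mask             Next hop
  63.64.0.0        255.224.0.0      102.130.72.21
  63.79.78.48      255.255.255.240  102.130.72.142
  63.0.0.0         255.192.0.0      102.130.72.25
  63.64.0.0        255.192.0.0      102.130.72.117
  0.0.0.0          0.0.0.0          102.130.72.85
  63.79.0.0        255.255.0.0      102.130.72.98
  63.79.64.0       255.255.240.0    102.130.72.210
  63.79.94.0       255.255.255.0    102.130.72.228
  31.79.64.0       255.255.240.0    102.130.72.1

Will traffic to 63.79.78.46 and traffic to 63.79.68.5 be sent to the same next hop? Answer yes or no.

63.79.78.46: longest match 63.79.64.0/20 -> 102.130.72.210
63.79.68.5: longest match 63.79.64.0/20 -> 102.130.72.210

yes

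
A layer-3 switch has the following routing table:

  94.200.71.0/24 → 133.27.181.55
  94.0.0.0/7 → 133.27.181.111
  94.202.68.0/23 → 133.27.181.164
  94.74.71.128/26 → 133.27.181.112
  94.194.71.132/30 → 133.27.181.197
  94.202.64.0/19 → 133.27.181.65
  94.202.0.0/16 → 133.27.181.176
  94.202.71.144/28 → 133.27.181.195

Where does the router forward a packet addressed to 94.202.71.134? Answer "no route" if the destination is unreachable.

Routes whose prefix contains 94.202.71.134:
  94.0.0.0/7 (94.0.0.0 - 95.255.255.255) -> 133.27.181.111
  94.202.0.0/16 (94.202.0.0 - 94.202.255.255) -> 133.27.181.176
  94.202.64.0/19 (94.202.64.0 - 94.202.95.255) -> 133.27.181.65
More-specific entries that do NOT match:
  94.194.71.132/30 (94.194.71.132 - 94.194.71.135) does not contain 94.202.71.134
  94.202.71.144/28 (94.202.71.144 - 94.202.71.159) does not contain 94.202.71.134
  94.74.71.128/26 (94.74.71.128 - 94.74.71.191) does not contain 94.202.71.134
  94.200.71.0/24 (94.200.71.0 - 94.200.71.255) does not contain 94.202.71.134
  94.202.68.0/23 (94.202.68.0 - 94.202.69.255) does not contain 94.202.71.134
Longest matching prefix is /19 -> next hop 133.27.181.65.

133.27.181.65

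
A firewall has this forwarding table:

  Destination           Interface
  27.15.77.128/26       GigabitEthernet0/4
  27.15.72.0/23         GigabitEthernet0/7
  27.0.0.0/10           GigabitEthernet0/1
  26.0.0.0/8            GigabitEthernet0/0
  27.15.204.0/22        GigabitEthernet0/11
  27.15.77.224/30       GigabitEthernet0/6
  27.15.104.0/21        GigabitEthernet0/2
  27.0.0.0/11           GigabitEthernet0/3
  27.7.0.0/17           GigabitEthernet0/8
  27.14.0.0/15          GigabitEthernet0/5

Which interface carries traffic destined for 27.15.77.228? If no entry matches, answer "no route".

GigabitEthernet0/5

Routes whose prefix contains 27.15.77.228:
  27.0.0.0/10 (27.0.0.0 - 27.63.255.255) -> GigabitEthernet0/1
  27.0.0.0/11 (27.0.0.0 - 27.31.255.255) -> GigabitEthernet0/3
  27.14.0.0/15 (27.14.0.0 - 27.15.255.255) -> GigabitEthernet0/5
More-specific entries that do NOT match:
  27.15.77.224/30 (27.15.77.224 - 27.15.77.227) does not contain 27.15.77.228
  27.15.77.128/26 (27.15.77.128 - 27.15.77.191) does not contain 27.15.77.228
  27.15.72.0/23 (27.15.72.0 - 27.15.73.255) does not contain 27.15.77.228
  27.15.204.0/22 (27.15.204.0 - 27.15.207.255) does not contain 27.15.77.228
  27.15.104.0/21 (27.15.104.0 - 27.15.111.255) does not contain 27.15.77.228
  27.7.0.0/17 (27.7.0.0 - 27.7.127.255) does not contain 27.15.77.228
Longest matching prefix is /15 -> interface GigabitEthernet0/5.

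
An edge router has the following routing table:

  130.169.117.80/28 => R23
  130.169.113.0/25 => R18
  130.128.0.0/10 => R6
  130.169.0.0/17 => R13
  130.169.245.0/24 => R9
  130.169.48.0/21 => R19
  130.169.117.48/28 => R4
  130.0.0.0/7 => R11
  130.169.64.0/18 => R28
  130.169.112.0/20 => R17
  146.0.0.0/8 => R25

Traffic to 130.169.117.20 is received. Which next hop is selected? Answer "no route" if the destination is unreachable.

Routes whose prefix contains 130.169.117.20:
  130.0.0.0/7 (130.0.0.0 - 131.255.255.255) -> R11
  130.128.0.0/10 (130.128.0.0 - 130.191.255.255) -> R6
  130.169.0.0/17 (130.169.0.0 - 130.169.127.255) -> R13
  130.169.64.0/18 (130.169.64.0 - 130.169.127.255) -> R28
  130.169.112.0/20 (130.169.112.0 - 130.169.127.255) -> R17
More-specific entries that do NOT match:
  130.169.117.80/28 (130.169.117.80 - 130.169.117.95) does not contain 130.169.117.20
  130.169.117.48/28 (130.169.117.48 - 130.169.117.63) does not contain 130.169.117.20
  130.169.113.0/25 (130.169.113.0 - 130.169.113.127) does not contain 130.169.117.20
  130.169.245.0/24 (130.169.245.0 - 130.169.245.255) does not contain 130.169.117.20
  130.169.48.0/21 (130.169.48.0 - 130.169.55.255) does not contain 130.169.117.20
Longest matching prefix is /20 -> next hop R17.

R17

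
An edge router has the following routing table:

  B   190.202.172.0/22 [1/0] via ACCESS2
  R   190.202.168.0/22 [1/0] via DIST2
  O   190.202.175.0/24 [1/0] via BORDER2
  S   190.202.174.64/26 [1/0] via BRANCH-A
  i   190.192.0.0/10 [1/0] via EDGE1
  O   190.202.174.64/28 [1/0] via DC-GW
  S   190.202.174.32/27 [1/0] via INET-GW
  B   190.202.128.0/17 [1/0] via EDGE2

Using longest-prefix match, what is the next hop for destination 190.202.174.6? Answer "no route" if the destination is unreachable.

Routes whose prefix contains 190.202.174.6:
  190.192.0.0/10 (190.192.0.0 - 190.255.255.255) -> EDGE1
  190.202.128.0/17 (190.202.128.0 - 190.202.255.255) -> EDGE2
  190.202.172.0/22 (190.202.172.0 - 190.202.175.255) -> ACCESS2
More-specific entries that do NOT match:
  190.202.174.64/28 (190.202.174.64 - 190.202.174.79) does not contain 190.202.174.6
  190.202.174.32/27 (190.202.174.32 - 190.202.174.63) does not contain 190.202.174.6
  190.202.174.64/26 (190.202.174.64 - 190.202.174.127) does not contain 190.202.174.6
  190.202.175.0/24 (190.202.175.0 - 190.202.175.255) does not contain 190.202.174.6
Longest matching prefix is /22 -> next hop ACCESS2.

ACCESS2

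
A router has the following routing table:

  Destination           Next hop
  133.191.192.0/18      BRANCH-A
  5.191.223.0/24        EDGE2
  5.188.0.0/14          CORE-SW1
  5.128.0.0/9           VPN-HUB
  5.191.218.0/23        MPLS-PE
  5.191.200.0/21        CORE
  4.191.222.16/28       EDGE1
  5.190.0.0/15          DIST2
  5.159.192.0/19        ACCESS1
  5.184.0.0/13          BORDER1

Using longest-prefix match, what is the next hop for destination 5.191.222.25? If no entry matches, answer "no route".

Routes whose prefix contains 5.191.222.25:
  5.128.0.0/9 (5.128.0.0 - 5.255.255.255) -> VPN-HUB
  5.184.0.0/13 (5.184.0.0 - 5.191.255.255) -> BORDER1
  5.188.0.0/14 (5.188.0.0 - 5.191.255.255) -> CORE-SW1
  5.190.0.0/15 (5.190.0.0 - 5.191.255.255) -> DIST2
More-specific entries that do NOT match:
  4.191.222.16/28 (4.191.222.16 - 4.191.222.31) does not contain 5.191.222.25
  5.191.223.0/24 (5.191.223.0 - 5.191.223.255) does not contain 5.191.222.25
  5.191.218.0/23 (5.191.218.0 - 5.191.219.255) does not contain 5.191.222.25
  5.191.200.0/21 (5.191.200.0 - 5.191.207.255) does not contain 5.191.222.25
  5.159.192.0/19 (5.159.192.0 - 5.159.223.255) does not contain 5.191.222.25
  133.191.192.0/18 (133.191.192.0 - 133.191.255.255) does not contain 5.191.222.25
Longest matching prefix is /15 -> next hop DIST2.

DIST2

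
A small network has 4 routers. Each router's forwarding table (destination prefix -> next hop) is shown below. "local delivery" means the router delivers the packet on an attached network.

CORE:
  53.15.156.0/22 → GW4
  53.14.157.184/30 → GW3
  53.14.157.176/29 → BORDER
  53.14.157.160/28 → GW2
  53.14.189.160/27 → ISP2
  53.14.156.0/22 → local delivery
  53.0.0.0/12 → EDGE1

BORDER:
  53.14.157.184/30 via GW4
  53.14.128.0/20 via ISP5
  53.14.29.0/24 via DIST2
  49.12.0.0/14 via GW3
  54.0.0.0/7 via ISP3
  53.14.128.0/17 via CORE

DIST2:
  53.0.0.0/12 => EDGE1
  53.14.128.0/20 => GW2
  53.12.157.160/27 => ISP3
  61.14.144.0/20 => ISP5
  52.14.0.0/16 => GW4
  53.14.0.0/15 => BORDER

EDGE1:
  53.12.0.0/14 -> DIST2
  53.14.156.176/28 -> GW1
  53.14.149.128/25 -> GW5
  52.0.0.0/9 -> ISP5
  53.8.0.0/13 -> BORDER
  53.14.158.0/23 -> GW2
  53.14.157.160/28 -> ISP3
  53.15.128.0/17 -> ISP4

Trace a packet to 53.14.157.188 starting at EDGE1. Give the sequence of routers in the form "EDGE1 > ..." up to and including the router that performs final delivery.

EDGE1 > DIST2 > BORDER > CORE

At EDGE1: longest match for 53.14.157.188 is 53.12.0.0/14 -> DIST2
At DIST2: longest match for 53.14.157.188 is 53.14.0.0/15 -> BORDER
At BORDER: longest match for 53.14.157.188 is 53.14.128.0/17 -> CORE
At CORE: longest match for 53.14.157.188 is 53.14.156.0/22 -> local delivery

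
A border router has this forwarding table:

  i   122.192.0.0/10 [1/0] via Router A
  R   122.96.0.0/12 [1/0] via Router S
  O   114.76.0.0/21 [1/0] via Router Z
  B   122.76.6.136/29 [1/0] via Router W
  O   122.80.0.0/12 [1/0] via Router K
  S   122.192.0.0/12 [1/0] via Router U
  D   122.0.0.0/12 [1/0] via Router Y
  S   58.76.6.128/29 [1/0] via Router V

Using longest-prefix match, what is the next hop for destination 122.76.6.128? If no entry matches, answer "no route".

no route

No entry's prefix contains 122.76.6.128; there is no default route.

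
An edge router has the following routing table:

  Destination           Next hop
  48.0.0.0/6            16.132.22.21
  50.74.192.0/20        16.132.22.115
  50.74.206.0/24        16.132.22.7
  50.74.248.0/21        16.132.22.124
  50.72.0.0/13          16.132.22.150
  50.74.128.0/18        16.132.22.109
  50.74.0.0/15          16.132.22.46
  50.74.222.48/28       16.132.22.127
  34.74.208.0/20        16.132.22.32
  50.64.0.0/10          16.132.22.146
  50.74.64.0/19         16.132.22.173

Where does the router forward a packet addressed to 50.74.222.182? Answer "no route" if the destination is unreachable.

16.132.22.46

Routes whose prefix contains 50.74.222.182:
  48.0.0.0/6 (48.0.0.0 - 51.255.255.255) -> 16.132.22.21
  50.64.0.0/10 (50.64.0.0 - 50.127.255.255) -> 16.132.22.146
  50.72.0.0/13 (50.72.0.0 - 50.79.255.255) -> 16.132.22.150
  50.74.0.0/15 (50.74.0.0 - 50.75.255.255) -> 16.132.22.46
More-specific entries that do NOT match:
  50.74.222.48/28 (50.74.222.48 - 50.74.222.63) does not contain 50.74.222.182
  50.74.206.0/24 (50.74.206.0 - 50.74.206.255) does not contain 50.74.222.182
  50.74.248.0/21 (50.74.248.0 - 50.74.255.255) does not contain 50.74.222.182
  50.74.192.0/20 (50.74.192.0 - 50.74.207.255) does not contain 50.74.222.182
  34.74.208.0/20 (34.74.208.0 - 34.74.223.255) does not contain 50.74.222.182
  50.74.64.0/19 (50.74.64.0 - 50.74.95.255) does not contain 50.74.222.182
  50.74.128.0/18 (50.74.128.0 - 50.74.191.255) does not contain 50.74.222.182
Longest matching prefix is /15 -> next hop 16.132.22.46.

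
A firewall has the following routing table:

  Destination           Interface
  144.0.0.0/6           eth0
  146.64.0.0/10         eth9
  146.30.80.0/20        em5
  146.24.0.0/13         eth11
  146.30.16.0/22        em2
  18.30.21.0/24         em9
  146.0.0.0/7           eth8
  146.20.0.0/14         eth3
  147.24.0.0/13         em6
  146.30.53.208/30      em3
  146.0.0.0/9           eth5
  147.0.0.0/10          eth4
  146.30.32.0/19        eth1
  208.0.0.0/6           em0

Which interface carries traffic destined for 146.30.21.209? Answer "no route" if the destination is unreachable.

Routes whose prefix contains 146.30.21.209:
  144.0.0.0/6 (144.0.0.0 - 147.255.255.255) -> eth0
  146.0.0.0/7 (146.0.0.0 - 147.255.255.255) -> eth8
  146.0.0.0/9 (146.0.0.0 - 146.127.255.255) -> eth5
  146.24.0.0/13 (146.24.0.0 - 146.31.255.255) -> eth11
More-specific entries that do NOT match:
  146.30.53.208/30 (146.30.53.208 - 146.30.53.211) does not contain 146.30.21.209
  18.30.21.0/24 (18.30.21.0 - 18.30.21.255) does not contain 146.30.21.209
  146.30.16.0/22 (146.30.16.0 - 146.30.19.255) does not contain 146.30.21.209
  146.30.80.0/20 (146.30.80.0 - 146.30.95.255) does not contain 146.30.21.209
  146.30.32.0/19 (146.30.32.0 - 146.30.63.255) does not contain 146.30.21.209
  146.20.0.0/14 (146.20.0.0 - 146.23.255.255) does not contain 146.30.21.209
Longest matching prefix is /13 -> interface eth11.

eth11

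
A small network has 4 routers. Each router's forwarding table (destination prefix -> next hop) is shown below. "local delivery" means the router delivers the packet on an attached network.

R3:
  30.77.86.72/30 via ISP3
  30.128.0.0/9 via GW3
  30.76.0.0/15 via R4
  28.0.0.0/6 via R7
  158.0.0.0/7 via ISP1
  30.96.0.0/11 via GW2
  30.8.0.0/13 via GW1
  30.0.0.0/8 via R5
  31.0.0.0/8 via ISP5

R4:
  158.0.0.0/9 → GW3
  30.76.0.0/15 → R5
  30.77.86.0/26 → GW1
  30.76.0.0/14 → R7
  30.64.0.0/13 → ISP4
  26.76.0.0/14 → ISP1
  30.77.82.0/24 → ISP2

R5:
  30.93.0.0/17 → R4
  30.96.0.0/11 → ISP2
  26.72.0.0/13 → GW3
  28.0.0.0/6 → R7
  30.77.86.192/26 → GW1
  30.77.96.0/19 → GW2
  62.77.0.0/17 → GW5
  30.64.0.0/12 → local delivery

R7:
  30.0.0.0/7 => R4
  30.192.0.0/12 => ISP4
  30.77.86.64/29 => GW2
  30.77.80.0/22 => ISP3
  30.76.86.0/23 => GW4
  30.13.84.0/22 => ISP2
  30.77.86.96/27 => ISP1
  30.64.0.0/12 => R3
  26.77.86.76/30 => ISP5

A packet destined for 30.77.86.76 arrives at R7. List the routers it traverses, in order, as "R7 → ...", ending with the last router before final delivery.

R7 → R3 → R4 → R5

At R7: longest match for 30.77.86.76 is 30.64.0.0/12 -> R3
At R3: longest match for 30.77.86.76 is 30.76.0.0/15 -> R4
At R4: longest match for 30.77.86.76 is 30.76.0.0/15 -> R5
At R5: longest match for 30.77.86.76 is 30.64.0.0/12 -> local delivery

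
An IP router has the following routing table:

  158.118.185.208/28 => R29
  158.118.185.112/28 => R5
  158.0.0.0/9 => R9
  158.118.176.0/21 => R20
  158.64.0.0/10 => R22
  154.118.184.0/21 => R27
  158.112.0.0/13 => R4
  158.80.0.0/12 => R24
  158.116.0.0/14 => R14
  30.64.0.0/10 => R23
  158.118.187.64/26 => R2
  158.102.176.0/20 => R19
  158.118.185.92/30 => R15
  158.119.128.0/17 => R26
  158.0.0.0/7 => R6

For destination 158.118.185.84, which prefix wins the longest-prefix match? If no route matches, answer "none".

158.116.0.0/14

Entries matching 158.118.185.84:
  158.0.0.0/7 (158.0.0.0 - 159.255.255.255)
  158.0.0.0/9 (158.0.0.0 - 158.127.255.255)
  158.64.0.0/10 (158.64.0.0 - 158.127.255.255)
  158.112.0.0/13 (158.112.0.0 - 158.119.255.255)
  158.116.0.0/14 (158.116.0.0 - 158.119.255.255)
Most specific is 158.116.0.0/14.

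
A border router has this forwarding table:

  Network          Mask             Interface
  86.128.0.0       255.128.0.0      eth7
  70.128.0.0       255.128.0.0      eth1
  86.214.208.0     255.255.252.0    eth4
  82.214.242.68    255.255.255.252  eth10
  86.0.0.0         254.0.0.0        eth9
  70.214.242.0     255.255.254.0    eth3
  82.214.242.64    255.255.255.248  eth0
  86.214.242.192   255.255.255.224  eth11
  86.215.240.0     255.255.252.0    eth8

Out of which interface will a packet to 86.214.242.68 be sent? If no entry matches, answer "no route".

Routes whose prefix contains 86.214.242.68:
  86.0.0.0/7 (86.0.0.0 - 87.255.255.255) -> eth9
  86.128.0.0/9 (86.128.0.0 - 86.255.255.255) -> eth7
More-specific entries that do NOT match:
  82.214.242.68/30 (82.214.242.68 - 82.214.242.71) does not contain 86.214.242.68
  82.214.242.64/29 (82.214.242.64 - 82.214.242.71) does not contain 86.214.242.68
  86.214.242.192/27 (86.214.242.192 - 86.214.242.223) does not contain 86.214.242.68
  70.214.242.0/23 (70.214.242.0 - 70.214.243.255) does not contain 86.214.242.68
  86.214.208.0/22 (86.214.208.0 - 86.214.211.255) does not contain 86.214.242.68
  86.215.240.0/22 (86.215.240.0 - 86.215.243.255) does not contain 86.214.242.68
Longest matching prefix is /9 -> interface eth7.

eth7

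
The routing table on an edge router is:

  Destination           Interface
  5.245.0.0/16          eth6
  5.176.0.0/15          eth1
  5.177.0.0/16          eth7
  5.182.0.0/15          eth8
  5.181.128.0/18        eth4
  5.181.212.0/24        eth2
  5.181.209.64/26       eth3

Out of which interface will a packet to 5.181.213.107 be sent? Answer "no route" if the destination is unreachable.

No entry's prefix contains 5.181.213.107; there is no default route.

no route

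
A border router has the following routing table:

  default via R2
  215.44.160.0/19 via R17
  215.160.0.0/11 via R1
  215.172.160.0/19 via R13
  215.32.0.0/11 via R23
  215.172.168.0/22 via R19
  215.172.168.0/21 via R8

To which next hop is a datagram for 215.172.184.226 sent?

Routes whose prefix contains 215.172.184.226:
  0.0.0.0/0 (default, matches everything) -> R2
  215.160.0.0/11 (215.160.0.0 - 215.191.255.255) -> R1
  215.172.160.0/19 (215.172.160.0 - 215.172.191.255) -> R13
More-specific entries that do NOT match:
  215.172.168.0/22 (215.172.168.0 - 215.172.171.255) does not contain 215.172.184.226
  215.172.168.0/21 (215.172.168.0 - 215.172.175.255) does not contain 215.172.184.226
Longest matching prefix is /19 -> next hop R13.

R13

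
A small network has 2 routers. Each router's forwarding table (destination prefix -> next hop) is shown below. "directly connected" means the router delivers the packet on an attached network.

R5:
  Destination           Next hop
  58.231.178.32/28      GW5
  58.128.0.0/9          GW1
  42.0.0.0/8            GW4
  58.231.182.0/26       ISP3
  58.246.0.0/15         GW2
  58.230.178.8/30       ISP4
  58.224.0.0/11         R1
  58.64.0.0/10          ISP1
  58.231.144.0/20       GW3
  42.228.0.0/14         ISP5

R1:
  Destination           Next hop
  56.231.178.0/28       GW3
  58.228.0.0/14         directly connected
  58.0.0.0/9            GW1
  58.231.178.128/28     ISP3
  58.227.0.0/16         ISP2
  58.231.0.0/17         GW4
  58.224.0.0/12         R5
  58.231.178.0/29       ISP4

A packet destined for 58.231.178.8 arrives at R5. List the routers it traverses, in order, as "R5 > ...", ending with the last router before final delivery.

R5 > R1

At R5: longest match for 58.231.178.8 is 58.224.0.0/11 -> R1
At R1: longest match for 58.231.178.8 is 58.228.0.0/14 -> directly connected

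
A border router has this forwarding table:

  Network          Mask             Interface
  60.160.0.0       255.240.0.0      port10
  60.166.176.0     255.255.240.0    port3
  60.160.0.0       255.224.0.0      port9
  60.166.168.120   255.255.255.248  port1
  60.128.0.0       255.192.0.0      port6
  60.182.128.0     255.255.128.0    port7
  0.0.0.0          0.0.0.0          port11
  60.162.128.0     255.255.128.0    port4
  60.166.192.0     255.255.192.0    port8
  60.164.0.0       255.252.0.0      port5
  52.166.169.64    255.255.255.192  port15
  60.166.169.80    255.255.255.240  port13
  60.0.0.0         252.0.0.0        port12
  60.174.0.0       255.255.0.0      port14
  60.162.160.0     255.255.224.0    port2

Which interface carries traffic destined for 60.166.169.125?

Routes whose prefix contains 60.166.169.125:
  0.0.0.0/0 (default, matches everything) -> port11
  60.0.0.0/6 (60.0.0.0 - 63.255.255.255) -> port12
  60.128.0.0/10 (60.128.0.0 - 60.191.255.255) -> port6
  60.160.0.0/11 (60.160.0.0 - 60.191.255.255) -> port9
  60.160.0.0/12 (60.160.0.0 - 60.175.255.255) -> port10
  60.164.0.0/14 (60.164.0.0 - 60.167.255.255) -> port5
More-specific entries that do NOT match:
  60.166.168.120/29 (60.166.168.120 - 60.166.168.127) does not contain 60.166.169.125
  60.166.169.80/28 (60.166.169.80 - 60.166.169.95) does not contain 60.166.169.125
  52.166.169.64/26 (52.166.169.64 - 52.166.169.127) does not contain 60.166.169.125
  60.166.176.0/20 (60.166.176.0 - 60.166.191.255) does not contain 60.166.169.125
  60.162.160.0/19 (60.162.160.0 - 60.162.191.255) does not contain 60.166.169.125
  60.166.192.0/18 (60.166.192.0 - 60.166.255.255) does not contain 60.166.169.125
  60.182.128.0/17 (60.182.128.0 - 60.182.255.255) does not contain 60.166.169.125
  60.162.128.0/17 (60.162.128.0 - 60.162.255.255) does not contain 60.166.169.125
  60.174.0.0/16 (60.174.0.0 - 60.174.255.255) does not contain 60.166.169.125
Longest matching prefix is /14 -> interface port5.

port5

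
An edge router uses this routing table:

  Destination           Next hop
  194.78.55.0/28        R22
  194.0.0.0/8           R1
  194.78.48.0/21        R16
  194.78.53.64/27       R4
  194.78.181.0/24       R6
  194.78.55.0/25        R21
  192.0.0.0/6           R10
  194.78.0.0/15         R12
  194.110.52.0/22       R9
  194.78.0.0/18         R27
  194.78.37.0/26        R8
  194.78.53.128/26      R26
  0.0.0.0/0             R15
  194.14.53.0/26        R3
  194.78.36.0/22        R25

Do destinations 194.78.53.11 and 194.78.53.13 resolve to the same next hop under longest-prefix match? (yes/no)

yes

194.78.53.11: longest match 194.78.48.0/21 -> R16
194.78.53.13: longest match 194.78.48.0/21 -> R16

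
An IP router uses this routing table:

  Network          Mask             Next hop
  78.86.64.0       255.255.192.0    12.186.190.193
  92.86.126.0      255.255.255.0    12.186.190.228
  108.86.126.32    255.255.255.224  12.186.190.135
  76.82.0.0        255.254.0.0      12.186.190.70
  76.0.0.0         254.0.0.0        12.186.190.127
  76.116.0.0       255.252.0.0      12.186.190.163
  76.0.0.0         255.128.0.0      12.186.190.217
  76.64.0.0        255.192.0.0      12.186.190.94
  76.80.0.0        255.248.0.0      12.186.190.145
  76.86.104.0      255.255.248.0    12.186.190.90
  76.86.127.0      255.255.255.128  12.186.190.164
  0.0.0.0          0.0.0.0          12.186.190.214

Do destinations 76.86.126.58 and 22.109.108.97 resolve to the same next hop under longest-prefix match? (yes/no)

76.86.126.58: longest match 76.80.0.0/13 -> 12.186.190.145
22.109.108.97: longest match 0.0.0.0/0 -> 12.186.190.214

no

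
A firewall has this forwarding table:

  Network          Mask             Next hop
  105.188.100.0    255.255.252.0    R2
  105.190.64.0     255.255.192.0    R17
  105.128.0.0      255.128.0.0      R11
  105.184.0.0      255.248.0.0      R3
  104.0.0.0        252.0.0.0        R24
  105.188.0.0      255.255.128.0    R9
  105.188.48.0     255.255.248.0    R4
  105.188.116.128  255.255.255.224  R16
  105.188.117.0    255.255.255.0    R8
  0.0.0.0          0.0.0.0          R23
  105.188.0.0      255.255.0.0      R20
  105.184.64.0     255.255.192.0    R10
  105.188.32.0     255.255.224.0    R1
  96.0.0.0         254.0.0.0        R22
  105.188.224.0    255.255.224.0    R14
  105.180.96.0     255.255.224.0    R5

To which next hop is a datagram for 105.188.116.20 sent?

Routes whose prefix contains 105.188.116.20:
  0.0.0.0/0 (default, matches everything) -> R23
  104.0.0.0/6 (104.0.0.0 - 107.255.255.255) -> R24
  105.128.0.0/9 (105.128.0.0 - 105.255.255.255) -> R11
  105.184.0.0/13 (105.184.0.0 - 105.191.255.255) -> R3
  105.188.0.0/16 (105.188.0.0 - 105.188.255.255) -> R20
  105.188.0.0/17 (105.188.0.0 - 105.188.127.255) -> R9
More-specific entries that do NOT match:
  105.188.116.128/27 (105.188.116.128 - 105.188.116.159) does not contain 105.188.116.20
  105.188.117.0/24 (105.188.117.0 - 105.188.117.255) does not contain 105.188.116.20
  105.188.100.0/22 (105.188.100.0 - 105.188.103.255) does not contain 105.188.116.20
  105.188.48.0/21 (105.188.48.0 - 105.188.55.255) does not contain 105.188.116.20
  105.188.32.0/19 (105.188.32.0 - 105.188.63.255) does not contain 105.188.116.20
  105.188.224.0/19 (105.188.224.0 - 105.188.255.255) does not contain 105.188.116.20
  105.180.96.0/19 (105.180.96.0 - 105.180.127.255) does not contain 105.188.116.20
  105.190.64.0/18 (105.190.64.0 - 105.190.127.255) does not contain 105.188.116.20
  105.184.64.0/18 (105.184.64.0 - 105.184.127.255) does not contain 105.188.116.20
Longest matching prefix is /17 -> next hop R9.

R9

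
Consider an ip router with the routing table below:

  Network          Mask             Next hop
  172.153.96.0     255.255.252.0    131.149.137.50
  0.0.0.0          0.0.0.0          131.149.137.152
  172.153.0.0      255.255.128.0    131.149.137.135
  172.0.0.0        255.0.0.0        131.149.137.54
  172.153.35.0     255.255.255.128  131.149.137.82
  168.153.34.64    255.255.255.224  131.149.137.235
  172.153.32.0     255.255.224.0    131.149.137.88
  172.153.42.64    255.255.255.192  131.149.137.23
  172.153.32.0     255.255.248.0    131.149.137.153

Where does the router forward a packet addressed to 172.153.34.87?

Routes whose prefix contains 172.153.34.87:
  0.0.0.0/0 (default, matches everything) -> 131.149.137.152
  172.0.0.0/8 (172.0.0.0 - 172.255.255.255) -> 131.149.137.54
  172.153.0.0/17 (172.153.0.0 - 172.153.127.255) -> 131.149.137.135
  172.153.32.0/19 (172.153.32.0 - 172.153.63.255) -> 131.149.137.88
  172.153.32.0/21 (172.153.32.0 - 172.153.39.255) -> 131.149.137.153
More-specific entries that do NOT match:
  168.153.34.64/27 (168.153.34.64 - 168.153.34.95) does not contain 172.153.34.87
  172.153.42.64/26 (172.153.42.64 - 172.153.42.127) does not contain 172.153.34.87
  172.153.35.0/25 (172.153.35.0 - 172.153.35.127) does not contain 172.153.34.87
  172.153.96.0/22 (172.153.96.0 - 172.153.99.255) does not contain 172.153.34.87
Longest matching prefix is /21 -> next hop 131.149.137.153.

131.149.137.153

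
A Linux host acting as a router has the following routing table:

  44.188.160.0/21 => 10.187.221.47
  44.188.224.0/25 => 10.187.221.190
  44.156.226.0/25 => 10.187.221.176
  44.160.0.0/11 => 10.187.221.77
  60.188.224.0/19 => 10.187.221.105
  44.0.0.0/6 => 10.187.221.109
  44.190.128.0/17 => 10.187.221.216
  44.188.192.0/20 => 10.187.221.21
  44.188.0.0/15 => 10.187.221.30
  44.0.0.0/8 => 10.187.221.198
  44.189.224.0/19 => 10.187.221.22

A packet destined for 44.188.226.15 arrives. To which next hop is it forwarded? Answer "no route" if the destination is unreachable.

10.187.221.30

Routes whose prefix contains 44.188.226.15:
  44.0.0.0/6 (44.0.0.0 - 47.255.255.255) -> 10.187.221.109
  44.0.0.0/8 (44.0.0.0 - 44.255.255.255) -> 10.187.221.198
  44.160.0.0/11 (44.160.0.0 - 44.191.255.255) -> 10.187.221.77
  44.188.0.0/15 (44.188.0.0 - 44.189.255.255) -> 10.187.221.30
More-specific entries that do NOT match:
  44.188.224.0/25 (44.188.224.0 - 44.188.224.127) does not contain 44.188.226.15
  44.156.226.0/25 (44.156.226.0 - 44.156.226.127) does not contain 44.188.226.15
  44.188.160.0/21 (44.188.160.0 - 44.188.167.255) does not contain 44.188.226.15
  44.188.192.0/20 (44.188.192.0 - 44.188.207.255) does not contain 44.188.226.15
  60.188.224.0/19 (60.188.224.0 - 60.188.255.255) does not contain 44.188.226.15
  44.189.224.0/19 (44.189.224.0 - 44.189.255.255) does not contain 44.188.226.15
  44.190.128.0/17 (44.190.128.0 - 44.190.255.255) does not contain 44.188.226.15
Longest matching prefix is /15 -> next hop 10.187.221.30.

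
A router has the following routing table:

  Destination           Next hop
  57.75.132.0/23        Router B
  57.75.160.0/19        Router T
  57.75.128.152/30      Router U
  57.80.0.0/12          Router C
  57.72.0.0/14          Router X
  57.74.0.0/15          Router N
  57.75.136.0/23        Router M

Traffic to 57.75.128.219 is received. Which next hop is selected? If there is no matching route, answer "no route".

Router N

Routes whose prefix contains 57.75.128.219:
  57.72.0.0/14 (57.72.0.0 - 57.75.255.255) -> Router X
  57.74.0.0/15 (57.74.0.0 - 57.75.255.255) -> Router N
More-specific entries that do NOT match:
  57.75.128.152/30 (57.75.128.152 - 57.75.128.155) does not contain 57.75.128.219
  57.75.132.0/23 (57.75.132.0 - 57.75.133.255) does not contain 57.75.128.219
  57.75.136.0/23 (57.75.136.0 - 57.75.137.255) does not contain 57.75.128.219
  57.75.160.0/19 (57.75.160.0 - 57.75.191.255) does not contain 57.75.128.219
Longest matching prefix is /15 -> next hop Router N.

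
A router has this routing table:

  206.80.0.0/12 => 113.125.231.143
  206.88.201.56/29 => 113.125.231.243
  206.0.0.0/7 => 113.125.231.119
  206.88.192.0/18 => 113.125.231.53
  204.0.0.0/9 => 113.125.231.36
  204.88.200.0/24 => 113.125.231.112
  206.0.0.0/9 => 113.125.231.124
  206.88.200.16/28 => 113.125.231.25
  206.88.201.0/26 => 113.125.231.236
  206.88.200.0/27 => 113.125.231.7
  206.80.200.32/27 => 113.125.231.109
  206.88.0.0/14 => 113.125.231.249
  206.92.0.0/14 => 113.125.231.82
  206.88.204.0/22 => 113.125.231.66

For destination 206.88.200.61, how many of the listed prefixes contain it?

Prefixes containing 206.88.200.61:
  206.0.0.0/7 (206.0.0.0 - 207.255.255.255)
  206.0.0.0/9 (206.0.0.0 - 206.127.255.255)
  206.80.0.0/12 (206.80.0.0 - 206.95.255.255)
  206.88.0.0/14 (206.88.0.0 - 206.91.255.255)
  206.88.192.0/18 (206.88.192.0 - 206.88.255.255)
Total matching entries: 5.

5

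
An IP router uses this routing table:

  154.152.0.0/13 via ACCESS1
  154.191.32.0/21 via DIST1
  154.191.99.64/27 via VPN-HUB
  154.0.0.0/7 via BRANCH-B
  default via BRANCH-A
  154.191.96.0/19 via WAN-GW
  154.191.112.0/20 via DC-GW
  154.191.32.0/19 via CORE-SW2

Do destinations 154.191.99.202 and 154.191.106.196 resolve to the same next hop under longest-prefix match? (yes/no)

154.191.99.202: longest match 154.191.96.0/19 -> WAN-GW
154.191.106.196: longest match 154.191.96.0/19 -> WAN-GW

yes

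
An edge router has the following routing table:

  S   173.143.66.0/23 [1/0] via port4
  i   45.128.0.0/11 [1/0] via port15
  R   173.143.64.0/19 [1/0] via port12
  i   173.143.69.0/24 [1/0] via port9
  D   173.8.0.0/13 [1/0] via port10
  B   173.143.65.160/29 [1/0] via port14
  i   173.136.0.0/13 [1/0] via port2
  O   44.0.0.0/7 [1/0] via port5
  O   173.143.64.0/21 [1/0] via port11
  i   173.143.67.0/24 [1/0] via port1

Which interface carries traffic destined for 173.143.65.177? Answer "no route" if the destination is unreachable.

Routes whose prefix contains 173.143.65.177:
  173.136.0.0/13 (173.136.0.0 - 173.143.255.255) -> port2
  173.143.64.0/19 (173.143.64.0 - 173.143.95.255) -> port12
  173.143.64.0/21 (173.143.64.0 - 173.143.71.255) -> port11
More-specific entries that do NOT match:
  173.143.65.160/29 (173.143.65.160 - 173.143.65.167) does not contain 173.143.65.177
  173.143.69.0/24 (173.143.69.0 - 173.143.69.255) does not contain 173.143.65.177
  173.143.67.0/24 (173.143.67.0 - 173.143.67.255) does not contain 173.143.65.177
  173.143.66.0/23 (173.143.66.0 - 173.143.67.255) does not contain 173.143.65.177
Longest matching prefix is /21 -> interface port11.

port11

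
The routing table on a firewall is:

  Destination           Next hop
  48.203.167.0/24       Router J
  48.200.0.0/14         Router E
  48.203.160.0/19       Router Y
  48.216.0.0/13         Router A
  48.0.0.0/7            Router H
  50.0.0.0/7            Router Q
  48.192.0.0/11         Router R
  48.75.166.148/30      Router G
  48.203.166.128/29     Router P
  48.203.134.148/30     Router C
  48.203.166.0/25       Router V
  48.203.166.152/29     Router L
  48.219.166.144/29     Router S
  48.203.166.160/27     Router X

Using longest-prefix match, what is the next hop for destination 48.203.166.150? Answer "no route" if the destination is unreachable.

Router Y

Routes whose prefix contains 48.203.166.150:
  48.0.0.0/7 (48.0.0.0 - 49.255.255.255) -> Router H
  48.192.0.0/11 (48.192.0.0 - 48.223.255.255) -> Router R
  48.200.0.0/14 (48.200.0.0 - 48.203.255.255) -> Router E
  48.203.160.0/19 (48.203.160.0 - 48.203.191.255) -> Router Y
More-specific entries that do NOT match:
  48.75.166.148/30 (48.75.166.148 - 48.75.166.151) does not contain 48.203.166.150
  48.203.134.148/30 (48.203.134.148 - 48.203.134.151) does not contain 48.203.166.150
  48.203.166.128/29 (48.203.166.128 - 48.203.166.135) does not contain 48.203.166.150
  48.203.166.152/29 (48.203.166.152 - 48.203.166.159) does not contain 48.203.166.150
  48.219.166.144/29 (48.219.166.144 - 48.219.166.151) does not contain 48.203.166.150
  48.203.166.160/27 (48.203.166.160 - 48.203.166.191) does not contain 48.203.166.150
  48.203.166.0/25 (48.203.166.0 - 48.203.166.127) does not contain 48.203.166.150
  48.203.167.0/24 (48.203.167.0 - 48.203.167.255) does not contain 48.203.166.150
Longest matching prefix is /19 -> next hop Router Y.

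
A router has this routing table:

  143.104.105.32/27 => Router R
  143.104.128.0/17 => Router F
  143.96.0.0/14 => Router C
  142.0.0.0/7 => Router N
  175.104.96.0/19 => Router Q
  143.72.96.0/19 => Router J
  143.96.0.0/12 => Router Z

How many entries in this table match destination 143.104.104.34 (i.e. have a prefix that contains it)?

Prefixes containing 143.104.104.34:
  142.0.0.0/7 (142.0.0.0 - 143.255.255.255)
  143.96.0.0/12 (143.96.0.0 - 143.111.255.255)
Total matching entries: 2.

2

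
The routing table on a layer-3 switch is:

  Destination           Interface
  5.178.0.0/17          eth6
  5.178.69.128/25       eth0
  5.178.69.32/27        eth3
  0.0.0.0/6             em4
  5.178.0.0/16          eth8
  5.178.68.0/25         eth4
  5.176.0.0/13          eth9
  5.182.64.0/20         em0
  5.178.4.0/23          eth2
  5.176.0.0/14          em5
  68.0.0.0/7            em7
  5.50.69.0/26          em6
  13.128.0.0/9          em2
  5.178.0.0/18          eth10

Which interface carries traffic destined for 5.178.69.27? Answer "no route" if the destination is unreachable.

eth6

Routes whose prefix contains 5.178.69.27:
  5.176.0.0/13 (5.176.0.0 - 5.183.255.255) -> eth9
  5.176.0.0/14 (5.176.0.0 - 5.179.255.255) -> em5
  5.178.0.0/16 (5.178.0.0 - 5.178.255.255) -> eth8
  5.178.0.0/17 (5.178.0.0 - 5.178.127.255) -> eth6
More-specific entries that do NOT match:
  5.178.69.32/27 (5.178.69.32 - 5.178.69.63) does not contain 5.178.69.27
  5.50.69.0/26 (5.50.69.0 - 5.50.69.63) does not contain 5.178.69.27
  5.178.69.128/25 (5.178.69.128 - 5.178.69.255) does not contain 5.178.69.27
  5.178.68.0/25 (5.178.68.0 - 5.178.68.127) does not contain 5.178.69.27
  5.178.4.0/23 (5.178.4.0 - 5.178.5.255) does not contain 5.178.69.27
  5.182.64.0/20 (5.182.64.0 - 5.182.79.255) does not contain 5.178.69.27
  5.178.0.0/18 (5.178.0.0 - 5.178.63.255) does not contain 5.178.69.27
Longest matching prefix is /17 -> interface eth6.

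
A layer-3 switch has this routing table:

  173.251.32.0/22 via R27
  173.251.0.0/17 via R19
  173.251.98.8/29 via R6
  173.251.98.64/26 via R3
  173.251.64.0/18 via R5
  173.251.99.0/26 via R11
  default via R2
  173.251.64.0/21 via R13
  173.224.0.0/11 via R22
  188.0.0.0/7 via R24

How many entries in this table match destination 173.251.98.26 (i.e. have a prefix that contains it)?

4

Prefixes containing 173.251.98.26:
  0.0.0.0/0 (default, matches everything)
  173.224.0.0/11 (173.224.0.0 - 173.255.255.255)
  173.251.0.0/17 (173.251.0.0 - 173.251.127.255)
  173.251.64.0/18 (173.251.64.0 - 173.251.127.255)
Total matching entries: 4.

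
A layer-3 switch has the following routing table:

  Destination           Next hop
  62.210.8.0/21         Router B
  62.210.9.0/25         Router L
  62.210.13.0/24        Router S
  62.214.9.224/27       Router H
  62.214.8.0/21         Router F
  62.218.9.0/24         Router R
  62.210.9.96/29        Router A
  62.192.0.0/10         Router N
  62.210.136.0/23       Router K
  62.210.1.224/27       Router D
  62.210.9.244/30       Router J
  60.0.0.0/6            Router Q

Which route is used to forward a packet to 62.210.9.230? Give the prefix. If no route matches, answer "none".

Entries matching 62.210.9.230:
  60.0.0.0/6 (60.0.0.0 - 63.255.255.255)
  62.192.0.0/10 (62.192.0.0 - 62.255.255.255)
  62.210.8.0/21 (62.210.8.0 - 62.210.15.255)
Most specific is 62.210.8.0/21.

62.210.8.0/21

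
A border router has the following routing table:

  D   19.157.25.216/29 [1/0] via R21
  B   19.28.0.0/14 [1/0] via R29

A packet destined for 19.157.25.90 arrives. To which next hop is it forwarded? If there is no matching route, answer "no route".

No entry's prefix contains 19.157.25.90; there is no default route.

no route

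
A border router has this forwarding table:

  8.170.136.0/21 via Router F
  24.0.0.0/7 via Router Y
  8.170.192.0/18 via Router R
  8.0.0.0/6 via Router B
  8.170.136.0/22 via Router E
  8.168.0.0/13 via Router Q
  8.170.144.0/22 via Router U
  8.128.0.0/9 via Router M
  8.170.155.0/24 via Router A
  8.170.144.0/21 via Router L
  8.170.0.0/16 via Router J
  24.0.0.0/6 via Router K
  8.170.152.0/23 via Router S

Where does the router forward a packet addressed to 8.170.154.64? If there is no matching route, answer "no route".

Routes whose prefix contains 8.170.154.64:
  8.0.0.0/6 (8.0.0.0 - 11.255.255.255) -> Router B
  8.128.0.0/9 (8.128.0.0 - 8.255.255.255) -> Router M
  8.168.0.0/13 (8.168.0.0 - 8.175.255.255) -> Router Q
  8.170.0.0/16 (8.170.0.0 - 8.170.255.255) -> Router J
More-specific entries that do NOT match:
  8.170.155.0/24 (8.170.155.0 - 8.170.155.255) does not contain 8.170.154.64
  8.170.152.0/23 (8.170.152.0 - 8.170.153.255) does not contain 8.170.154.64
  8.170.136.0/22 (8.170.136.0 - 8.170.139.255) does not contain 8.170.154.64
  8.170.144.0/22 (8.170.144.0 - 8.170.147.255) does not contain 8.170.154.64
  8.170.136.0/21 (8.170.136.0 - 8.170.143.255) does not contain 8.170.154.64
  8.170.144.0/21 (8.170.144.0 - 8.170.151.255) does not contain 8.170.154.64
  8.170.192.0/18 (8.170.192.0 - 8.170.255.255) does not contain 8.170.154.64
Longest matching prefix is /16 -> next hop Router J.

Router J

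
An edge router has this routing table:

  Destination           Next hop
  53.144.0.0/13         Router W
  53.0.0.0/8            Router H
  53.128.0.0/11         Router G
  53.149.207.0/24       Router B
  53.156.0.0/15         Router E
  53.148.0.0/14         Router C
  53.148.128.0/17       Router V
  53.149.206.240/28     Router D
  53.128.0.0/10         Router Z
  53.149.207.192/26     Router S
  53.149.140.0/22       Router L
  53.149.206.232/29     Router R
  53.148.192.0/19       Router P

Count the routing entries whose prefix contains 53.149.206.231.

Prefixes containing 53.149.206.231:
  53.0.0.0/8 (53.0.0.0 - 53.255.255.255)
  53.128.0.0/10 (53.128.0.0 - 53.191.255.255)
  53.128.0.0/11 (53.128.0.0 - 53.159.255.255)
  53.144.0.0/13 (53.144.0.0 - 53.151.255.255)
  53.148.0.0/14 (53.148.0.0 - 53.151.255.255)
Total matching entries: 5.

5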